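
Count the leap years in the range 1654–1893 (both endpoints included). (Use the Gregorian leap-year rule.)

58

Multiples of 4 in [1654,1893]: 60.
Of those, multiples of 100: 2 (not leap unless ÷400).
Multiples of 400: 0.
Leap years = 60 − 2 + 0 = 58.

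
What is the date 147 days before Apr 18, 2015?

November 22, 2014

−18 → Mar 31, 2015 (end of Mar, 31 days; 129 left).
−31 → Feb 28, 2015 (end of Feb, 28 days; 98 left).
−28 → Jan 31, 2015 (end of Jan, 31 days; 70 left).
−31 → Dec 31, 2014 (end of Dec, 31 days; 39 left).
−31 → Nov 30, 2014 (end of Nov, 30 days; 8 left).
−8 → Nov 22, 2014.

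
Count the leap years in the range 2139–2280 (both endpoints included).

35

Multiples of 4 in [2139,2280]: 36.
Of those, multiples of 100: 1 (not leap unless ÷400).
Multiples of 400: 0.
Leap years = 36 − 1 + 0 = 35.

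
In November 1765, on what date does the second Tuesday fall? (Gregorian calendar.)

November 12, 1765

November 1, 1765 is a Friday.
The first Tuesday is therefore November 5 (4 days later).
The second Tuesday is 5 + 1×7 = November 12.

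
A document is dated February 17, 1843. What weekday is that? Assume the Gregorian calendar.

Doomsday rule: the anchor day for the 1800s is Friday. For year 43: 43÷12 = 3 r 7, and 7÷4 = 1, so 3+7+1 = 11.
Friday + 11 ≡ Tuesday — that's 1843's doomsday.
In February the doomsday date is Feb 28 (1843 is not a leap year).
Feb 17 is 11 days before Feb 28; 11 mod 7 = 4, so Tuesday − 4 = Friday.

Friday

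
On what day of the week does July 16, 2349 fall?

Saturday

Doomsday rule: the anchor day for the 2300s is Wednesday. For year 49: 49÷12 = 4 r 1, and 1÷4 = 0, so 4+1+0 = 5.
Wednesday + 5 ≡ Monday — that's 2349's doomsday.
In July the doomsday date is Jul 11.
Jul 16 is 5 days after Jul 11; 5 mod 7 = 5, so Monday + 5 = Saturday.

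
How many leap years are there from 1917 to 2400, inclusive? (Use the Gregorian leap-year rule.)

118

Multiples of 4 in [1917,2400]: 121.
Of those, multiples of 100: 5 (not leap unless ÷400).
Multiples of 400: 2.
Leap years = 121 − 5 + 2 = 118.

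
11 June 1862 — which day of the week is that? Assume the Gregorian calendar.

Doomsday rule: the anchor day for the 1800s is Friday. For year 62: 62÷12 = 5 r 2, and 2÷4 = 0, so 5+2+0 = 7.
Friday + 7 ≡ Friday — that's 1862's doomsday.
In June the doomsday date is Jun 6.
Jun 11 is 5 days after Jun 6; 5 mod 7 = 5, so Friday + 5 = Wednesday.

Wednesday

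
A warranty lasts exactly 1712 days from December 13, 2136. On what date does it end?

+365 (one year) → Dec 13, 2137 (1347 left).
+365 (one year) → Dec 13, 2138 (982 left).
+365 (one year) → Dec 13, 2139 (617 left).
+366 (one year; includes Feb 29, 2140) → Dec 13, 2140 (251 left).
Dec has 31 days: +19 → Jan 1, 2141 (232 left).
Jan has 31 days: +31 → Feb 1, 2141 (201 left).
Feb has 28 days: +28 → Mar 1, 2141 (173 left).
Mar has 31 days: +31 → Apr 1, 2141 (142 left).
Apr has 30 days: +30 → May 1, 2141 (112 left).
May has 31 days: +31 → Jun 1, 2141 (81 left).
Jun has 30 days: +30 → Jul 1, 2141 (51 left).
Jul has 31 days: +31 → Aug 1, 2141 (20 left).
+20 → Aug 21, 2141.

August 21, 2141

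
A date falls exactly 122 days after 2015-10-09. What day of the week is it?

Monday

Oct 9, 2015 is a Friday.
122 mod 7 = 3, so 122 days after a Friday is Friday + 3 = Monday.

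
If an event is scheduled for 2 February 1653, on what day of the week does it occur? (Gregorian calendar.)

Sunday

Doomsday rule: the anchor day for the 1600s is Tuesday. For year 53: 53÷12 = 4 r 5, and 5÷4 = 1, so 4+5+1 = 10.
Tuesday + 10 ≡ Friday — that's 1653's doomsday.
In February the doomsday date is Feb 28 (1653 is not a leap year).
Feb 2 is 26 days before Feb 28; 26 mod 7 = 5, so Friday − 5 = Sunday.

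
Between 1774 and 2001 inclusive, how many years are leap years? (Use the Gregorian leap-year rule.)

Multiples of 4 in [1774,2001]: 57.
Of those, multiples of 100: 3 (not leap unless ÷400).
Multiples of 400: 1.
Leap years = 57 − 3 + 1 = 55.

55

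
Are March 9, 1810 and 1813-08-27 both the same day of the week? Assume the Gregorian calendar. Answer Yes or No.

Yes

From Mar 9, 1810 to Aug 27, 1813 is 1267 days.
1267 mod 7 = 0, so they are the same weekday.
(Mar 9, 1810 is a Friday; Aug 27, 1813 is a Friday.)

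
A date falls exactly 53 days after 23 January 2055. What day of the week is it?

Wednesday

First find the weekday of Jan 23, 2055. Doomsday rule: the anchor day for the 2000s is Tuesday. For year 55: 55÷12 = 4 r 7, and 7÷4 = 1, so 4+7+1 = 12.
Tuesday + 12 ≡ Sunday — that's 2055's doomsday.
In January the doomsday date is Jan 3 (2055 is not a leap year).
Jan 23 is 20 days after Jan 3; 20 mod 7 = 6, so Sunday + 6 = Saturday.
53 mod 7 = 4, so 53 days after a Saturday is Saturday + 4 = Wednesday.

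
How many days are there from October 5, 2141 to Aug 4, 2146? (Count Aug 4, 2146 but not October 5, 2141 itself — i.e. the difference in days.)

Oct 5, 2141 → Oct 5, 2142: 365 days.
Oct 5, 2142 → Oct 5, 2143: 365 days.
Oct 5, 2143 → Oct 5, 2144: 366 days (Feb 29, 2144 is in that span).
Oct 5, 2144 → Oct 5, 2145: 365 days.
Oct 5, 2145 → Nov 5, 2145: 31 days (October has 31).
Nov 5, 2145 → Dec 5, 2145: 30 days (November has 30).
Dec 5, 2145 → Jan 5, 2146: 31 days (December has 31).
Jan 5, 2146 → Feb 5, 2146: 31 days (January has 31).
Feb 5, 2146 → Mar 5, 2146: 28 days (February has 28).
Mar 5, 2146 → Apr 5, 2146: 31 days (March has 31).
Apr 5, 2146 → May 5, 2146: 30 days (April has 30).
May 5, 2146 → Jun 5, 2146: 31 days (May has 31).
Jun 5, 2146 → Jul 5, 2146: 30 days (June has 30).
Jul 5, 2146 → Aug 4, 2146: 30 days.
Total: 1764 days.

1764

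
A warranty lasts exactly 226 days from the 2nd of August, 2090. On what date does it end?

March 16, 2091

Aug has 31 days: +30 → Sep 1, 2090 (196 left).
Sep has 30 days: +30 → Oct 1, 2090 (166 left).
Oct has 31 days: +31 → Nov 1, 2090 (135 left).
Nov has 30 days: +30 → Dec 1, 2090 (105 left).
Dec has 31 days: +31 → Jan 1, 2091 (74 left).
Jan has 31 days: +31 → Feb 1, 2091 (43 left).
Feb has 28 days: +28 → Mar 1, 2091 (15 left).
+15 → Mar 16, 2091.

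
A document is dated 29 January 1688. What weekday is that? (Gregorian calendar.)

Doomsday rule: the anchor day for the 1600s is Tuesday. For year 88: 88÷12 = 7 r 4, and 4÷4 = 1, so 7+4+1 = 12.
Tuesday + 12 ≡ Sunday — that's 1688's doomsday.
In January the doomsday date is Jan 4 (1688 is a leap year (divisible by 4)).
Jan 29 is 25 days after Jan 4; 25 mod 7 = 4, so Sunday + 4 = Thursday.

Thursday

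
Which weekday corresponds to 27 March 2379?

Tuesday

Doomsday rule: the anchor day for the 2300s is Wednesday. For year 79: 79÷12 = 6 r 7, and 7÷4 = 1, so 6+7+1 = 14.
Wednesday + 14 ≡ Wednesday — that's 2379's doomsday.
In March the doomsday date is Mar 14.
Mar 27 is 13 days after Mar 14; 13 mod 7 = 6, so Wednesday + 6 = Tuesday.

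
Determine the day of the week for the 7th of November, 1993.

Doomsday rule: the anchor day for the 1900s is Wednesday. For year 93: 93÷12 = 7 r 9, and 9÷4 = 2, so 7+9+2 = 18.
Wednesday + 18 ≡ Sunday — that's 1993's doomsday.
In November the doomsday date is Nov 7.
Nov 7 is the doomsday itself: Sunday.

Sunday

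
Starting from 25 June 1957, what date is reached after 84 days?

Jun has 30 days: +6 → Jul 1, 1957 (78 left).
Jul has 31 days: +31 → Aug 1, 1957 (47 left).
Aug has 31 days: +31 → Sep 1, 1957 (16 left).
+16 → Sep 17, 1957.

September 17, 1957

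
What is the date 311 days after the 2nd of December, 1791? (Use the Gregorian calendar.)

October 8, 1792

Dec has 31 days: +30 → Jan 1, 1792 (281 left).
Jan has 31 days: +31 → Feb 1, 1792 (250 left).
Feb has 29 days: +29 → Mar 1, 1792 (221 left).
Mar has 31 days: +31 → Apr 1, 1792 (190 left).
Apr has 30 days: +30 → May 1, 1792 (160 left).
May has 31 days: +31 → Jun 1, 1792 (129 left).
Jun has 30 days: +30 → Jul 1, 1792 (99 left).
Jul has 31 days: +31 → Aug 1, 1792 (68 left).
Aug has 31 days: +31 → Sep 1, 1792 (37 left).
Sep has 30 days: +30 → Oct 1, 1792 (7 left).
+7 → Oct 8, 1792.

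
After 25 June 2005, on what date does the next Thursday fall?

June 30, 2005

Jun 25, 2005 is a Saturday.
From Saturday to the next Thursday is 5 days.
Jun 25, 2005 + 5 = Jun 30, 2005.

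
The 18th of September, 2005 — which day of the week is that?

Sunday

Doomsday rule: the anchor day for the 2000s is Tuesday. For year 05: 5÷12 = 0 r 5, and 5÷4 = 1, so 0+5+1 = 6.
Tuesday + 6 ≡ Monday — that's 2005's doomsday.
In September the doomsday date is Sep 5.
Sep 18 is 13 days after Sep 5; 13 mod 7 = 6, so Monday + 6 = Sunday.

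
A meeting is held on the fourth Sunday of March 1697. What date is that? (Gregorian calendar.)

March 1, 1697 is a Friday.
The first Sunday is therefore March 3 (2 days later).
The fourth Sunday is 3 + 3×7 = March 24.

March 24, 1697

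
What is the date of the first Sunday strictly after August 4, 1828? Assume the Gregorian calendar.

August 10, 1828

Aug 4, 1828 is a Monday.
From Monday to the next Sunday is 6 days.
Aug 4, 1828 + 6 = Aug 10, 1828.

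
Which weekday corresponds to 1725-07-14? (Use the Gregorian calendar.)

Saturday

Doomsday rule: the anchor day for the 1700s is Sunday. For year 25: 25÷12 = 2 r 1, and 1÷4 = 0, so 2+1+0 = 3.
Sunday + 3 ≡ Wednesday — that's 1725's doomsday.
In July the doomsday date is Jul 11.
Jul 14 is 3 days after Jul 11; 3 mod 7 = 3, so Wednesday + 3 = Saturday.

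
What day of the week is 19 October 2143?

Saturday

Doomsday rule: the anchor day for the 2100s is Sunday. For year 43: 43÷12 = 3 r 7, and 7÷4 = 1, so 3+7+1 = 11.
Sunday + 11 ≡ Thursday — that's 2143's doomsday.
In October the doomsday date is Oct 10.
Oct 19 is 9 days after Oct 10; 9 mod 7 = 2, so Thursday + 2 = Saturday.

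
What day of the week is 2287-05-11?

Doomsday rule: the anchor day for the 2200s is Friday. For year 87: 87÷12 = 7 r 3, and 3÷4 = 0, so 7+3+0 = 10.
Friday + 10 ≡ Monday — that's 2287's doomsday.
In May the doomsday date is May 9.
May 11 is 2 days after May 9; 2 mod 7 = 2, so Monday + 2 = Wednesday.

Wednesday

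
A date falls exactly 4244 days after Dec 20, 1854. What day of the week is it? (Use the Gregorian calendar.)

Dec 20, 1854 is a Wednesday.
4244 mod 7 = 2, so 4244 days after a Wednesday is Wednesday + 2 = Friday.

Friday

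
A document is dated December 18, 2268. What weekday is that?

Doomsday rule: the anchor day for the 2200s is Friday. For year 68: 68÷12 = 5 r 8, and 8÷4 = 2, so 5+8+2 = 15.
Friday + 15 ≡ Saturday — that's 2268's doomsday.
In December the doomsday date is Dec 12.
Dec 18 is 6 days after Dec 12; 6 mod 7 = 6, so Saturday + 6 = Friday.

Friday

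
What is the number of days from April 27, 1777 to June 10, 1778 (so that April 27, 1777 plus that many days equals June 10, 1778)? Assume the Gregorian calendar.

Apr 27, 1777 → Apr 27, 1778: 365 days.
Apr 27, 1778 → May 27, 1778: 30 days (April has 30).
May 27, 1778 → Jun 10, 1778: 14 days.
Total: 409 days.

409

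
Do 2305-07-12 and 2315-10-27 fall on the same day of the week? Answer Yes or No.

From Jul 12, 2305 to Oct 27, 2315 is 3759 days.
3759 mod 7 = 0, so they are the same weekday.
(Jul 12, 2305 is a Wednesday; Oct 27, 2315 is a Wednesday.)

Yes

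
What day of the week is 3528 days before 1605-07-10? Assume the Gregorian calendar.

First find the weekday of Jul 10, 1605. Doomsday rule: the anchor day for the 1600s is Tuesday. For year 05: 5÷12 = 0 r 5, and 5÷4 = 1, so 0+5+1 = 6.
Tuesday + 6 ≡ Monday — that's 1605's doomsday.
In July the doomsday date is Jul 11.
Jul 10 is 1 day before Jul 11; 1 mod 7 = 1, so Monday − 1 = Sunday.
3528 mod 7 = 0, so 3528 days before a Sunday is Sunday − 0 = Sunday.

Sunday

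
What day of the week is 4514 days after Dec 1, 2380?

First find the weekday of Dec 1, 2380. Doomsday rule: the anchor day for the 2300s is Wednesday. For year 80: 80÷12 = 6 r 8, and 8÷4 = 2, so 6+8+2 = 16.
Wednesday + 16 ≡ Friday — that's 2380's doomsday.
In December the doomsday date is Dec 12.
Dec 1 is 11 days before Dec 12; 11 mod 7 = 4, so Friday − 4 = Monday.
4514 mod 7 = 6, so 4514 days after a Monday is Monday + 6 = Sunday.

Sunday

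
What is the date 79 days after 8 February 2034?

April 28, 2034

Feb has 28 days: +21 → Mar 1, 2034 (58 left).
Mar has 31 days: +31 → Apr 1, 2034 (27 left).
+27 → Apr 28, 2034.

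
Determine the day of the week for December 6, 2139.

Doomsday rule: the anchor day for the 2100s is Sunday. For year 39: 39÷12 = 3 r 3, and 3÷4 = 0, so 3+3+0 = 6.
Sunday + 6 ≡ Saturday — that's 2139's doomsday.
In December the doomsday date is Dec 12.
Dec 6 is 6 days before Dec 12; 6 mod 7 = 6, so Saturday − 6 = Sunday.

Sunday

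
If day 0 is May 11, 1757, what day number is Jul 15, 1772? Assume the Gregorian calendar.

May 11, 1757 → May 11, 1758: 365 days.
May 11, 1758 → May 11, 1759: 365 days.
May 11, 1759 → May 11, 1760: 366 days (Feb 29, 1760 is in that span).
May 11, 1760 → May 11, 1761: 365 days.
May 11, 1761 → May 11, 1762: 365 days.
May 11, 1762 → May 11, 1763: 365 days.
May 11, 1763 → May 11, 1764: 366 days (Feb 29, 1764 is in that span).
May 11, 1764 → May 11, 1765: 365 days.
May 11, 1765 → May 11, 1766: 365 days.
May 11, 1766 → May 11, 1767: 365 days.
May 11, 1767 → May 11, 1768: 366 days (Feb 29, 1768 is in that span).
May 11, 1768 → May 11, 1769: 365 days.
May 11, 1769 → May 11, 1770: 365 days.
May 11, 1770 → May 11, 1771: 365 days.
May 11, 1771 → May 11, 1772: 366 days (Feb 29, 1772 is in that span).
May 11, 1772 → Jun 11, 1772: 31 days (May has 31).
Jun 11, 1772 → Jul 11, 1772: 30 days (June has 30).
Jul 11, 1772 → Jul 15, 1772: 4 days.
Total: 5544 days.

5544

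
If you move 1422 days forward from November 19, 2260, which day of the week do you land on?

Tuesday

Nov 19, 2260 is a Monday.
1422 mod 7 = 1, so 1422 days after a Monday is Monday + 1 = Tuesday.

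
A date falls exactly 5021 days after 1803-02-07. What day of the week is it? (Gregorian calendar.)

Wednesday

First find the weekday of Feb 7, 1803. Doomsday rule: the anchor day for the 1800s is Friday. For year 03: 3÷12 = 0 r 3, and 3÷4 = 0, so 0+3+0 = 3.
Friday + 3 ≡ Monday — that's 1803's doomsday.
In February the doomsday date is Feb 28 (1803 is not a leap year).
Feb 7 is 21 days before Feb 28; 21 mod 7 = 0, so Monday − 0 = Monday.
5021 mod 7 = 2, so 5021 days after a Monday is Monday + 2 = Wednesday.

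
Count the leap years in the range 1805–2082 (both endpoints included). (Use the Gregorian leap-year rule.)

68

Multiples of 4 in [1805,2082]: 69.
Of those, multiples of 100: 2 (not leap unless ÷400).
Multiples of 400: 1.
Leap years = 69 − 2 + 1 = 68.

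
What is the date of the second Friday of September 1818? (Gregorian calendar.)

September 1, 1818 is a Tuesday.
The first Friday is therefore September 4 (3 days later).
The second Friday is 4 + 1×7 = September 11.

September 11, 1818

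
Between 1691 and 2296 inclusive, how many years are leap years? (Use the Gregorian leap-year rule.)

147

Multiples of 4 in [1691,2296]: 152.
Of those, multiples of 100: 6 (not leap unless ÷400).
Multiples of 400: 1.
Leap years = 152 − 6 + 1 = 147.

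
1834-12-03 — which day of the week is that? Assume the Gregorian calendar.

Doomsday rule: the anchor day for the 1800s is Friday. For year 34: 34÷12 = 2 r 10, and 10÷4 = 2, so 2+10+2 = 14.
Friday + 14 ≡ Friday — that's 1834's doomsday.
In December the doomsday date is Dec 12.
Dec 3 is 9 days before Dec 12; 9 mod 7 = 2, so Friday − 2 = Wednesday.

Wednesday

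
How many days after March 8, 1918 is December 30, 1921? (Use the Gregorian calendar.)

Mar 8, 1918 → Mar 8, 1919: 365 days.
Mar 8, 1919 → Mar 8, 1920: 366 days (Feb 29, 1920 is in that span).
Mar 8, 1920 → Mar 8, 1921: 365 days.
Mar 8, 1921 → Apr 8, 1921: 31 days (March has 31).
Apr 8, 1921 → May 8, 1921: 30 days (April has 30).
May 8, 1921 → Jun 8, 1921: 31 days (May has 31).
Jun 8, 1921 → Jul 8, 1921: 30 days (June has 30).
Jul 8, 1921 → Aug 8, 1921: 31 days (July has 31).
Aug 8, 1921 → Sep 8, 1921: 31 days (August has 31).
Sep 8, 1921 → Oct 8, 1921: 30 days (September has 30).
Oct 8, 1921 → Nov 8, 1921: 31 days (October has 31).
Nov 8, 1921 → Dec 8, 1921: 30 days (November has 30).
Dec 8, 1921 → Dec 30, 1921: 22 days.
Total: 1393 days.

1393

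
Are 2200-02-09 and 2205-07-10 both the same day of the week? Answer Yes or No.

From Feb 9, 2200 to Jul 10, 2205 is 1977 days.
1977 mod 7 = 3, so they are different weekdays.
(Feb 9, 2200 is a Sunday; Jul 10, 2205 is a Wednesday.)

No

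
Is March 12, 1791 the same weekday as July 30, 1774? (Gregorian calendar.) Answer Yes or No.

From Jul 30, 1774 to Mar 12, 1791 is 6069 days.
6069 mod 7 = 0, so they are the same weekday.
(Jul 30, 1774 is a Saturday; Mar 12, 1791 is a Saturday.)

Yes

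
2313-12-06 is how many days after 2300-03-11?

5018

Mar 11, 2300 → Mar 11, 2301: 365 days.
Mar 11, 2301 → Mar 11, 2302: 365 days.
Mar 11, 2302 → Mar 11, 2303: 365 days.
Mar 11, 2303 → Mar 11, 2304: 366 days (Feb 29, 2304 is in that span).
Mar 11, 2304 → Mar 11, 2305: 365 days.
Mar 11, 2305 → Mar 11, 2306: 365 days.
Mar 11, 2306 → Mar 11, 2307: 365 days.
Mar 11, 2307 → Mar 11, 2308: 366 days (Feb 29, 2308 is in that span).
Mar 11, 2308 → Mar 11, 2309: 365 days.
Mar 11, 2309 → Mar 11, 2310: 365 days.
Mar 11, 2310 → Mar 11, 2311: 365 days.
Mar 11, 2311 → Mar 11, 2312: 366 days (Feb 29, 2312 is in that span).
Mar 11, 2312 → Mar 11, 2313: 365 days.
Mar 11, 2313 → Apr 11, 2313: 31 days (March has 31).
Apr 11, 2313 → May 11, 2313: 30 days (April has 30).
May 11, 2313 → Jun 11, 2313: 31 days (May has 31).
Jun 11, 2313 → Jul 11, 2313: 30 days (June has 30).
Jul 11, 2313 → Aug 11, 2313: 31 days (July has 31).
Aug 11, 2313 → Sep 11, 2313: 31 days (August has 31).
Sep 11, 2313 → Oct 11, 2313: 30 days (September has 30).
Oct 11, 2313 → Nov 11, 2313: 31 days (October has 31).
Nov 11, 2313 → Dec 6, 2313: 25 days.
Total: 5018 days.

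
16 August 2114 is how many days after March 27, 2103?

Mar 27, 2103 → Mar 27, 2104: 366 days (Feb 29, 2104 is in that span).
Mar 27, 2104 → Mar 27, 2105: 365 days.
Mar 27, 2105 → Mar 27, 2106: 365 days.
Mar 27, 2106 → Mar 27, 2107: 365 days.
Mar 27, 2107 → Mar 27, 2108: 366 days (Feb 29, 2108 is in that span).
Mar 27, 2108 → Mar 27, 2109: 365 days.
Mar 27, 2109 → Mar 27, 2110: 365 days.
Mar 27, 2110 → Mar 27, 2111: 365 days.
Mar 27, 2111 → Mar 27, 2112: 366 days (Feb 29, 2112 is in that span).
Mar 27, 2112 → Mar 27, 2113: 365 days.
Mar 27, 2113 → Mar 27, 2114: 365 days.
Mar 27, 2114 → Apr 27, 2114: 31 days (March has 31).
Apr 27, 2114 → May 27, 2114: 30 days (April has 30).
May 27, 2114 → Jun 27, 2114: 31 days (May has 31).
Jun 27, 2114 → Jul 27, 2114: 30 days (June has 30).
Jul 27, 2114 → Aug 16, 2114: 20 days.
Total: 4160 days.

4160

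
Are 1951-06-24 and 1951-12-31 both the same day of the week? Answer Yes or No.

No

From Jun 24, 1951 to Dec 31, 1951 is 190 days.
190 mod 7 = 1, so they are different weekdays.
(Jun 24, 1951 is a Sunday; Dec 31, 1951 is a Monday.)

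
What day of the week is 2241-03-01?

Doomsday rule: the anchor day for the 2200s is Friday. For year 41: 41÷12 = 3 r 5, and 5÷4 = 1, so 3+5+1 = 9.
Friday + 9 ≡ Sunday — that's 2241's doomsday.
In March the doomsday date is Mar 14.
Mar 1 is 13 days before Mar 14; 13 mod 7 = 6, so Sunday − 6 = Monday.

Monday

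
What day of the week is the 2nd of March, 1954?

January 1, 1954 is a Friday.
Jan 1, 1954 → Feb 1, 1954: 31 days (January has 31).
Feb 1, 1954 → Mar 1, 1954: 28 days (February has 28).
Mar 1, 1954 → Mar 2, 1954: 1 days.
Total: 60 days.
60 mod 7 = 4, so Friday + 4 = Tuesday.

Tuesday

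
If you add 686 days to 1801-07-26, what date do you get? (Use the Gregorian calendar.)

June 12, 1803

+365 (one year) → Jul 26, 1802 (321 left).
Jul has 31 days: +6 → Aug 1, 1802 (315 left).
Aug has 31 days: +31 → Sep 1, 1802 (284 left).
Sep has 30 days: +30 → Oct 1, 1802 (254 left).
Oct has 31 days: +31 → Nov 1, 1802 (223 left).
Nov has 30 days: +30 → Dec 1, 1802 (193 left).
Dec has 31 days: +31 → Jan 1, 1803 (162 left).
Jan has 31 days: +31 → Feb 1, 1803 (131 left).
Feb has 28 days: +28 → Mar 1, 1803 (103 left).
Mar has 31 days: +31 → Apr 1, 1803 (72 left).
Apr has 30 days: +30 → May 1, 1803 (42 left).
May has 31 days: +31 → Jun 1, 1803 (11 left).
+11 → Jun 12, 1803.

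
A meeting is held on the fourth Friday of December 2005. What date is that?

December 1, 2005 is a Thursday.
The first Friday is therefore December 2 (1 days later).
The fourth Friday is 2 + 3×7 = December 23.

December 23, 2005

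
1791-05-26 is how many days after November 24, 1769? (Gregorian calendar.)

7853

Nov 24, 1769 → Nov 24, 1770: 365 days.
Nov 24, 1770 → Nov 24, 1771: 365 days.
Nov 24, 1771 → Nov 24, 1772: 366 days (Feb 29, 1772 is in that span).
Nov 24, 1772 → Nov 24, 1773: 365 days.
Nov 24, 1773 → Nov 24, 1774: 365 days.
Nov 24, 1774 → Nov 24, 1775: 365 days.
Nov 24, 1775 → Nov 24, 1776: 366 days (Feb 29, 1776 is in that span).
Nov 24, 1776 → Nov 24, 1777: 365 days.
Nov 24, 1777 → Nov 24, 1778: 365 days.
Nov 24, 1778 → Nov 24, 1779: 365 days.
Nov 24, 1779 → Nov 24, 1780: 366 days (Feb 29, 1780 is in that span).
Nov 24, 1780 → Nov 24, 1781: 365 days.
Nov 24, 1781 → Nov 24, 1782: 365 days.
Nov 24, 1782 → Nov 24, 1783: 365 days.
Nov 24, 1783 → Nov 24, 1784: 366 days (Feb 29, 1784 is in that span).
Nov 24, 1784 → Nov 24, 1785: 365 days.
Nov 24, 1785 → Nov 24, 1786: 365 days.
Nov 24, 1786 → Nov 24, 1787: 365 days.
Nov 24, 1787 → Nov 24, 1788: 366 days (Feb 29, 1788 is in that span).
Nov 24, 1788 → Nov 24, 1789: 365 days.
Nov 24, 1789 → Nov 24, 1790: 365 days.
Nov 24, 1790 → Dec 24, 1790: 30 days (November has 30).
Dec 24, 1790 → Jan 24, 1791: 31 days (December has 31).
Jan 24, 1791 → Feb 24, 1791: 31 days (January has 31).
Feb 24, 1791 → Mar 24, 1791: 28 days (February has 28).
Mar 24, 1791 → Apr 24, 1791: 31 days (March has 31).
Apr 24, 1791 → May 24, 1791: 30 days (April has 30).
May 24, 1791 → May 26, 1791: 2 days.
Total: 7853 days.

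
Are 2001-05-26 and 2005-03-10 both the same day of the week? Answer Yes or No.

No

From May 26, 2001 to Mar 10, 2005 is 1384 days.
1384 mod 7 = 5, so they are different weekdays.
(May 26, 2001 is a Saturday; Mar 10, 2005 is a Thursday.)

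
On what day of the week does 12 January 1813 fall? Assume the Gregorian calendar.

Doomsday rule: the anchor day for the 1800s is Friday. For year 13: 13÷12 = 1 r 1, and 1÷4 = 0, so 1+1+0 = 2.
Friday + 2 ≡ Sunday — that's 1813's doomsday.
In January the doomsday date is Jan 3 (1813 is not a leap year).
Jan 12 is 9 days after Jan 3; 9 mod 7 = 2, so Sunday + 2 = Tuesday.

Tuesday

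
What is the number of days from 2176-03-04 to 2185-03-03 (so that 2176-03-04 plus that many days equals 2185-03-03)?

Mar 4, 2176 → Mar 4, 2177: 365 days.
Mar 4, 2177 → Mar 4, 2178: 365 days.
Mar 4, 2178 → Mar 4, 2179: 365 days.
Mar 4, 2179 → Mar 4, 2180: 366 days (Feb 29, 2180 is in that span).
Mar 4, 2180 → Mar 4, 2181: 365 days.
Mar 4, 2181 → Mar 4, 2182: 365 days.
Mar 4, 2182 → Mar 4, 2183: 365 days.
Mar 4, 2183 → Mar 4, 2184: 366 days (Feb 29, 2184 is in that span).
Mar 4, 2184 → Apr 4, 2184: 31 days (March has 31).
Apr 4, 2184 → May 4, 2184: 30 days (April has 30).
May 4, 2184 → Jun 4, 2184: 31 days (May has 31).
Jun 4, 2184 → Jul 4, 2184: 30 days (June has 30).
Jul 4, 2184 → Aug 4, 2184: 31 days (July has 31).
Aug 4, 2184 → Sep 4, 2184: 31 days (August has 31).
Sep 4, 2184 → Oct 4, 2184: 30 days (September has 30).
Oct 4, 2184 → Nov 4, 2184: 31 days (October has 31).
Nov 4, 2184 → Dec 4, 2184: 30 days (November has 30).
Dec 4, 2184 → Jan 4, 2185: 31 days (December has 31).
Jan 4, 2185 → Feb 4, 2185: 31 days (January has 31).
Feb 4, 2185 → Mar 3, 2185: 27 days.
Total: 3286 days.

3286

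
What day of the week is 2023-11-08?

Wednesday

January 1, 2023 is a Sunday.
Jan 1, 2023 → Feb 1, 2023: 31 days (January has 31).
Feb 1, 2023 → Mar 1, 2023: 28 days (February has 28).
Mar 1, 2023 → Apr 1, 2023: 31 days (March has 31).
Apr 1, 2023 → May 1, 2023: 30 days (April has 30).
May 1, 2023 → Jun 1, 2023: 31 days (May has 31).
Jun 1, 2023 → Jul 1, 2023: 30 days (June has 30).
Jul 1, 2023 → Aug 1, 2023: 31 days (July has 31).
Aug 1, 2023 → Sep 1, 2023: 31 days (August has 31).
Sep 1, 2023 → Oct 1, 2023: 30 days (September has 30).
Oct 1, 2023 → Nov 1, 2023: 31 days (October has 31).
Nov 1, 2023 → Nov 8, 2023: 7 days.
Total: 311 days.
311 mod 7 = 3, so Sunday + 3 = Wednesday.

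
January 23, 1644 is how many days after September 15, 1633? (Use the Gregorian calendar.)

3782

Sep 15, 1633 → Sep 15, 1634: 365 days.
Sep 15, 1634 → Sep 15, 1635: 365 days.
Sep 15, 1635 → Sep 15, 1636: 366 days (Feb 29, 1636 is in that span).
Sep 15, 1636 → Sep 15, 1637: 365 days.
Sep 15, 1637 → Sep 15, 1638: 365 days.
Sep 15, 1638 → Sep 15, 1639: 365 days.
Sep 15, 1639 → Sep 15, 1640: 366 days (Feb 29, 1640 is in that span).
Sep 15, 1640 → Sep 15, 1641: 365 days.
Sep 15, 1641 → Sep 15, 1642: 365 days.
Sep 15, 1642 → Sep 15, 1643: 365 days.
Sep 15, 1643 → Oct 15, 1643: 30 days (September has 30).
Oct 15, 1643 → Nov 15, 1643: 31 days (October has 31).
Nov 15, 1643 → Dec 15, 1643: 30 days (November has 30).
Dec 15, 1643 → Jan 15, 1644: 31 days (December has 31).
Jan 15, 1644 → Jan 23, 1644: 8 days.
Total: 3782 days.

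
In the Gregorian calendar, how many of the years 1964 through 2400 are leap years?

Multiples of 4 in [1964,2400]: 110.
Of those, multiples of 100: 5 (not leap unless ÷400).
Multiples of 400: 2.
Leap years = 110 − 5 + 2 = 107.

107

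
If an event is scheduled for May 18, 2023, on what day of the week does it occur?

Thursday

January 1, 2023 is a Sunday.
Jan 1, 2023 → Feb 1, 2023: 31 days (January has 31).
Feb 1, 2023 → Mar 1, 2023: 28 days (February has 28).
Mar 1, 2023 → Apr 1, 2023: 31 days (March has 31).
Apr 1, 2023 → May 1, 2023: 30 days (April has 30).
May 1, 2023 → May 18, 2023: 17 days.
Total: 137 days.
137 mod 7 = 4, so Sunday + 4 = Thursday.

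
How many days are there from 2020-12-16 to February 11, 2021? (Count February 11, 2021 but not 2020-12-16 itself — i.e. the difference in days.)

Dec 16, 2020 → Jan 16, 2021: 31 days (December has 31).
Jan 16, 2021 → Feb 11, 2021: 26 days.
Total: 57 days.

57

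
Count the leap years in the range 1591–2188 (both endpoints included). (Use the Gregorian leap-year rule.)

146

Multiples of 4 in [1591,2188]: 150.
Of those, multiples of 100: 6 (not leap unless ÷400).
Multiples of 400: 2.
Leap years = 150 − 6 + 2 = 146.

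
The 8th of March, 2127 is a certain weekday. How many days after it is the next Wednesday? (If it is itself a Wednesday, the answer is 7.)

4

Mar 8, 2127 is a Saturday.
From Saturday to the next Wednesday is 4 days.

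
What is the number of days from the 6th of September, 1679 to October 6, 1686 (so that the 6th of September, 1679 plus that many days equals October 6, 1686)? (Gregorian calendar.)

2587

Sep 6, 1679 → Sep 6, 1680: 366 days (Feb 29, 1680 is in that span).
Sep 6, 1680 → Sep 6, 1681: 365 days.
Sep 6, 1681 → Sep 6, 1682: 365 days.
Sep 6, 1682 → Sep 6, 1683: 365 days.
Sep 6, 1683 → Sep 6, 1684: 366 days (Feb 29, 1684 is in that span).
Sep 6, 1684 → Sep 6, 1685: 365 days.
Sep 6, 1685 → Oct 6, 1685: 30 days (September has 30).
Oct 6, 1685 → Nov 6, 1685: 31 days (October has 31).
Nov 6, 1685 → Dec 6, 1685: 30 days (November has 30).
Dec 6, 1685 → Jan 6, 1686: 31 days (December has 31).
Jan 6, 1686 → Feb 6, 1686: 31 days (January has 31).
Feb 6, 1686 → Mar 6, 1686: 28 days (February has 28).
Mar 6, 1686 → Apr 6, 1686: 31 days (March has 31).
Apr 6, 1686 → May 6, 1686: 30 days (April has 30).
May 6, 1686 → Jun 6, 1686: 31 days (May has 31).
Jun 6, 1686 → Jul 6, 1686: 30 days (June has 30).
Jul 6, 1686 → Aug 6, 1686: 31 days (July has 31).
Aug 6, 1686 → Sep 6, 1686: 31 days (August has 31).
Sep 6, 1686 → Oct 6, 1686: 30 days.
Total: 2587 days.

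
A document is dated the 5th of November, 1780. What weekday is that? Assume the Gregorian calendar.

Sunday

Doomsday rule: the anchor day for the 1700s is Sunday. For year 80: 80÷12 = 6 r 8, and 8÷4 = 2, so 6+8+2 = 16.
Sunday + 16 ≡ Tuesday — that's 1780's doomsday.
In November the doomsday date is Nov 7.
Nov 5 is 2 days before Nov 7; 2 mod 7 = 2, so Tuesday − 2 = Sunday.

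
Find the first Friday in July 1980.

July 4, 1980

July 1, 1980 is a Tuesday.
The first Friday is therefore July 4 (3 days later).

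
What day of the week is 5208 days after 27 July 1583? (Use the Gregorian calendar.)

Wednesday

First find the weekday of Jul 27, 1583. Doomsday rule: the anchor day for the 1500s is Wednesday. For year 83: 83÷12 = 6 r 11, and 11÷4 = 2, so 6+11+2 = 19.
Wednesday + 19 ≡ Monday — that's 1583's doomsday.
In July the doomsday date is Jul 11.
Jul 27 is 16 days after Jul 11; 16 mod 7 = 2, so Monday + 2 = Wednesday.
5208 mod 7 = 0, so 5208 days after a Wednesday is Wednesday + 0 = Wednesday.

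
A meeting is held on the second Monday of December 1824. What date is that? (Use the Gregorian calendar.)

December 13, 1824

December 1, 1824 is a Wednesday.
The first Monday is therefore December 6 (5 days later).
The second Monday is 6 + 1×7 = December 13.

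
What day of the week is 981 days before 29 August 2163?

First find the weekday of Aug 29, 2163. Doomsday rule: the anchor day for the 2100s is Sunday. For year 63: 63÷12 = 5 r 3, and 3÷4 = 0, so 5+3+0 = 8.
Sunday + 8 ≡ Monday — that's 2163's doomsday.
In August the doomsday date is Aug 8.
Aug 29 is 21 days after Aug 8; 21 mod 7 = 0, so Monday + 0 = Monday.
981 mod 7 = 1, so 981 days before a Monday is Monday − 1 = Sunday.

Sunday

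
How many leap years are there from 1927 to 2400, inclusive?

Multiples of 4 in [1927,2400]: 119.
Of those, multiples of 100: 5 (not leap unless ÷400).
Multiples of 400: 2.
Leap years = 119 − 5 + 2 = 116.

116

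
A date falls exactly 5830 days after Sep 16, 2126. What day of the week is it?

Sep 16, 2126 is a Monday.
5830 mod 7 = 6, so 5830 days after a Monday is Monday + 6 = Sunday.

Sunday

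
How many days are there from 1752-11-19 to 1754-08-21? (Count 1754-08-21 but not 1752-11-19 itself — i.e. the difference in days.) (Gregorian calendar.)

640

Nov 19, 1752 → Nov 19, 1753: 365 days.
Nov 19, 1753 → Dec 19, 1753: 30 days (November has 30).
Dec 19, 1753 → Jan 19, 1754: 31 days (December has 31).
Jan 19, 1754 → Feb 19, 1754: 31 days (January has 31).
Feb 19, 1754 → Mar 19, 1754: 28 days (February has 28).
Mar 19, 1754 → Apr 19, 1754: 31 days (March has 31).
Apr 19, 1754 → May 19, 1754: 30 days (April has 30).
May 19, 1754 → Jun 19, 1754: 31 days (May has 31).
Jun 19, 1754 → Jul 19, 1754: 30 days (June has 30).
Jul 19, 1754 → Aug 19, 1754: 31 days (July has 31).
Aug 19, 1754 → Aug 21, 1754: 2 days.
Total: 640 days.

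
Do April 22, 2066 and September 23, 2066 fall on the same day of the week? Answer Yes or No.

Yes

From Apr 22, 2066 to Sep 23, 2066 is 154 days.
154 mod 7 = 0, so they are the same weekday.
(Apr 22, 2066 is a Thursday; Sep 23, 2066 is a Thursday.)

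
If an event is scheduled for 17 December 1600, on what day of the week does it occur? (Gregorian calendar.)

Doomsday rule: the anchor day for the 1600s is Tuesday. For year 00: 0÷12 = 0 r 0, and 0÷4 = 0, so 0+0+0 = 0.
Tuesday + 0 ≡ Tuesday — that's 1600's doomsday.
In December the doomsday date is Dec 12.
Dec 17 is 5 days after Dec 12; 5 mod 7 = 5, so Tuesday + 5 = Sunday.

Sunday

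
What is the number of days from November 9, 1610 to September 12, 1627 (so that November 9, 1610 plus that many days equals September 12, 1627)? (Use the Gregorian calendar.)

Nov 9, 1610 → Nov 9, 1611: 365 days.
Nov 9, 1611 → Nov 9, 1612: 366 days (Feb 29, 1612 is in that span).
Nov 9, 1612 → Nov 9, 1613: 365 days.
Nov 9, 1613 → Nov 9, 1614: 365 days.
Nov 9, 1614 → Nov 9, 1615: 365 days.
Nov 9, 1615 → Nov 9, 1616: 366 days (Feb 29, 1616 is in that span).
Nov 9, 1616 → Nov 9, 1617: 365 days.
Nov 9, 1617 → Nov 9, 1618: 365 days.
Nov 9, 1618 → Nov 9, 1619: 365 days.
Nov 9, 1619 → Nov 9, 1620: 366 days (Feb 29, 1620 is in that span).
Nov 9, 1620 → Nov 9, 1621: 365 days.
Nov 9, 1621 → Nov 9, 1622: 365 days.
Nov 9, 1622 → Nov 9, 1623: 365 days.
Nov 9, 1623 → Nov 9, 1624: 366 days (Feb 29, 1624 is in that span).
Nov 9, 1624 → Nov 9, 1625: 365 days.
Nov 9, 1625 → Nov 9, 1626: 365 days.
Nov 9, 1626 → Dec 9, 1626: 30 days (November has 30).
Dec 9, 1626 → Jan 9, 1627: 31 days (December has 31).
Jan 9, 1627 → Feb 9, 1627: 31 days (January has 31).
Feb 9, 1627 → Mar 9, 1627: 28 days (February has 28).
Mar 9, 1627 → Apr 9, 1627: 31 days (March has 31).
Apr 9, 1627 → May 9, 1627: 30 days (April has 30).
May 9, 1627 → Jun 9, 1627: 31 days (May has 31).
Jun 9, 1627 → Jul 9, 1627: 30 days (June has 30).
Jul 9, 1627 → Aug 9, 1627: 31 days (July has 31).
Aug 9, 1627 → Sep 9, 1627: 31 days (August has 31).
Sep 9, 1627 → Sep 12, 1627: 3 days.
Total: 6151 days.

6151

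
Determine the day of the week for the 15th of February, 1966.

Tuesday

Doomsday rule: the anchor day for the 1900s is Wednesday. For year 66: 66÷12 = 5 r 6, and 6÷4 = 1, so 5+6+1 = 12.
Wednesday + 12 ≡ Monday — that's 1966's doomsday.
In February the doomsday date is Feb 28 (1966 is not a leap year).
Feb 15 is 13 days before Feb 28; 13 mod 7 = 6, so Monday − 6 = Tuesday.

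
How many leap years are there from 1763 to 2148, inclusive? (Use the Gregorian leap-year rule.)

Multiples of 4 in [1763,2148]: 97.
Of those, multiples of 100: 4 (not leap unless ÷400).
Multiples of 400: 1.
Leap years = 97 − 4 + 1 = 94.

94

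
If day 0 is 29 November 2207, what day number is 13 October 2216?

3241

Nov 29, 2207 → Nov 29, 2208: 366 days (Feb 29, 2208 is in that span).
Nov 29, 2208 → Nov 29, 2209: 365 days.
Nov 29, 2209 → Nov 29, 2210: 365 days.
Nov 29, 2210 → Nov 29, 2211: 365 days.
Nov 29, 2211 → Nov 29, 2212: 366 days (Feb 29, 2212 is in that span).
Nov 29, 2212 → Nov 29, 2213: 365 days.
Nov 29, 2213 → Nov 29, 2214: 365 days.
Nov 29, 2214 → Nov 29, 2215: 365 days.
Nov 29, 2215 → Dec 29, 2215: 30 days (November has 30).
Dec 29, 2215 → Jan 29, 2216: 31 days (December has 31).
Jan 29, 2216 → Feb 29, 2216: 31 days (January has 31).
Feb 29, 2216 → Mar 29, 2216: 29 days (February has 29).
Mar 29, 2216 → Apr 29, 2216: 31 days (March has 31).
Apr 29, 2216 → May 29, 2216: 30 days (April has 30).
May 29, 2216 → Jun 29, 2216: 31 days (May has 31).
Jun 29, 2216 → Jul 29, 2216: 30 days (June has 30).
Jul 29, 2216 → Aug 29, 2216: 31 days (July has 31).
Aug 29, 2216 → Sep 29, 2216: 31 days (August has 31).
Sep 29, 2216 → Oct 13, 2216: 14 days.
Total: 3241 days.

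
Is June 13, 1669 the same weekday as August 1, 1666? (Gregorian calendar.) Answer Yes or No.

No

From Aug 1, 1666 to Jun 13, 1669 is 1047 days.
1047 mod 7 = 4, so they are different weekdays.
(Aug 1, 1666 is a Sunday; Jun 13, 1669 is a Thursday.)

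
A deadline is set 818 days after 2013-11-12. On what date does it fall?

+365 (one year) → Nov 12, 2014 (453 left).
+365 (one year) → Nov 12, 2015 (88 left).
Nov has 30 days: +19 → Dec 1, 2015 (69 left).
Dec has 31 days: +31 → Jan 1, 2016 (38 left).
Jan has 31 days: +31 → Feb 1, 2016 (7 left).
+7 → Feb 8, 2016.

February 8, 2016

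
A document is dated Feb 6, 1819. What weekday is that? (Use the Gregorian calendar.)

Doomsday rule: the anchor day for the 1800s is Friday. For year 19: 19÷12 = 1 r 7, and 7÷4 = 1, so 1+7+1 = 9.
Friday + 9 ≡ Sunday — that's 1819's doomsday.
In February the doomsday date is Feb 28 (1819 is not a leap year).
Feb 6 is 22 days before Feb 28; 22 mod 7 = 1, so Sunday − 1 = Saturday.

Saturday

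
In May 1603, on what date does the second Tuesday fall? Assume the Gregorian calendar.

May 1, 1603 is a Thursday.
The first Tuesday is therefore May 6 (5 days later).
The second Tuesday is 6 + 1×7 = May 13.

May 13, 1603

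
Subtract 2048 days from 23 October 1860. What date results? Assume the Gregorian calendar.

−366 (one year; includes Feb 29, 1860) → Oct 23, 1859 (1682 left).
−365 (one year) → Oct 23, 1858 (1317 left).
−365 (one year) → Oct 23, 1857 (952 left).
−365 (one year) → Oct 23, 1856 (587 left).
−366 (one year; includes Feb 29, 1856) → Oct 23, 1855 (221 left).
−23 → Sep 30, 1855 (end of Sep, 30 days; 198 left).
−30 → Aug 31, 1855 (end of Aug, 31 days; 168 left).
−31 → Jul 31, 1855 (end of Jul, 31 days; 137 left).
−31 → Jun 30, 1855 (end of Jun, 30 days; 106 left).
−30 → May 31, 1855 (end of May, 31 days; 76 left).
−31 → Apr 30, 1855 (end of Apr, 30 days; 45 left).
−30 → Mar 31, 1855 (end of Mar, 31 days; 15 left).
−15 → Mar 16, 1855.

March 16, 1855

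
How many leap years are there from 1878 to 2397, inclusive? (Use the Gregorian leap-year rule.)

126

Multiples of 4 in [1878,2397]: 130.
Of those, multiples of 100: 5 (not leap unless ÷400).
Multiples of 400: 1.
Leap years = 130 − 5 + 1 = 126.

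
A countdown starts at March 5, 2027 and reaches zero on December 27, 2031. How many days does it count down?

Mar 5, 2027 → Mar 5, 2028: 366 days (Feb 29, 2028 is in that span).
Mar 5, 2028 → Mar 5, 2029: 365 days.
Mar 5, 2029 → Mar 5, 2030: 365 days.
Mar 5, 2030 → Mar 5, 2031: 365 days.
Mar 5, 2031 → Apr 5, 2031: 31 days (March has 31).
Apr 5, 2031 → May 5, 2031: 30 days (April has 30).
May 5, 2031 → Jun 5, 2031: 31 days (May has 31).
Jun 5, 2031 → Jul 5, 2031: 30 days (June has 30).
Jul 5, 2031 → Aug 5, 2031: 31 days (July has 31).
Aug 5, 2031 → Sep 5, 2031: 31 days (August has 31).
Sep 5, 2031 → Oct 5, 2031: 30 days (September has 30).
Oct 5, 2031 → Nov 5, 2031: 31 days (October has 31).
Nov 5, 2031 → Dec 5, 2031: 30 days (November has 30).
Dec 5, 2031 → Dec 27, 2031: 22 days.
Total: 1758 days.

1758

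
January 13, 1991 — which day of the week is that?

Doomsday rule: the anchor day for the 1900s is Wednesday. For year 91: 91÷12 = 7 r 7, and 7÷4 = 1, so 7+7+1 = 15.
Wednesday + 15 ≡ Thursday — that's 1991's doomsday.
In January the doomsday date is Jan 3 (1991 is not a leap year).
Jan 13 is 10 days after Jan 3; 10 mod 7 = 3, so Thursday + 3 = Sunday.

Sunday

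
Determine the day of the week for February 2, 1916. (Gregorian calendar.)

January 1, 1916 is a Saturday.
Jan 1, 1916 → Feb 1, 1916: 31 days (January has 31).
Feb 1, 1916 → Feb 2, 1916: 1 days.
Total: 32 days.
32 mod 7 = 4, so Saturday + 4 = Wednesday.

Wednesday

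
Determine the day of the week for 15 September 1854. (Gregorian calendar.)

Doomsday rule: the anchor day for the 1800s is Friday. For year 54: 54÷12 = 4 r 6, and 6÷4 = 1, so 4+6+1 = 11.
Friday + 11 ≡ Tuesday — that's 1854's doomsday.
In September the doomsday date is Sep 5.
Sep 15 is 10 days after Sep 5; 10 mod 7 = 3, so Tuesday + 3 = Friday.

Friday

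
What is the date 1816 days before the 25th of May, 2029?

June 4, 2024

−365 (one year) → May 25, 2028 (1451 left).
−366 (one year; includes Feb 29, 2028) → May 25, 2027 (1085 left).
−365 (one year) → May 25, 2026 (720 left).
−365 (one year) → May 25, 2025 (355 left).
−25 → Apr 30, 2025 (end of Apr, 30 days; 330 left).
−30 → Mar 31, 2025 (end of Mar, 31 days; 300 left).
−31 → Feb 28, 2025 (end of Feb, 28 days; 269 left).
−28 → Jan 31, 2025 (end of Jan, 31 days; 241 left).
−31 → Dec 31, 2024 (end of Dec, 31 days; 210 left).
−31 → Nov 30, 2024 (end of Nov, 30 days; 179 left).
−30 → Oct 31, 2024 (end of Oct, 31 days; 149 left).
−31 → Sep 30, 2024 (end of Sep, 30 days; 118 left).
−30 → Aug 31, 2024 (end of Aug, 31 days; 88 left).
−31 → Jul 31, 2024 (end of Jul, 31 days; 57 left).
−31 → Jun 30, 2024 (end of Jun, 30 days; 26 left).
−26 → Jun 4, 2024.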